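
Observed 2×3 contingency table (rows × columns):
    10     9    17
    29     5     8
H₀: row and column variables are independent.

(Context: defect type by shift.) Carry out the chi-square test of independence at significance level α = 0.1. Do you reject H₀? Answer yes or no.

Row totals [36, 42], col totals [39, 14, 25], n=78
χ² = (10−18.00)²/18.00 + (9−6.46)²/6.46 + (17−11.54)²/11.54 + (29−21.00)²/21.00 + (5−7.54)²/7.54 + (8−13.46)²/13.46 = 13.2562
df = 2
p-value (upper-tail) = 0.00132
At α=0.1: p < α → reject H₀

reject H₀: yes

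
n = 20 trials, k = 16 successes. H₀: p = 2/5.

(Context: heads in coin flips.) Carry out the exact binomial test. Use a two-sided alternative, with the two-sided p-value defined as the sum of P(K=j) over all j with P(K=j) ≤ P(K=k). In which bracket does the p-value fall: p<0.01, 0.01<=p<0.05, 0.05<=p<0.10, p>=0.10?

p-value bracket: p<0.01

Exact binomial: n=20, k=16, p₀=2/5=0.4000
P(X=j) = C(n,j)·p₀^j·(1−p₀)^(n−j); p = Σ P(X=j) over j with P(X=j) ≤ P(X=16)
p-value (two-sided) = 0.00035
→ bracket: p<0.01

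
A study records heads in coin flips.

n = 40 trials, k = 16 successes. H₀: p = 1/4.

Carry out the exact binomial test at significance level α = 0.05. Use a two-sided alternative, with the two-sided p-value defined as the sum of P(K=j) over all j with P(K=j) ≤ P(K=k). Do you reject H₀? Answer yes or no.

Exact binomial: n=40, k=16, p₀=1/4=0.2500
P(X=j) = C(n,j)·p₀^j·(1−p₀)^(n−j); p = Σ P(X=j) over j with P(X=j) ≤ P(X=16)
p-value (two-sided) = 0.04229
At α=0.05: p < α → reject H₀

reject H₀: yes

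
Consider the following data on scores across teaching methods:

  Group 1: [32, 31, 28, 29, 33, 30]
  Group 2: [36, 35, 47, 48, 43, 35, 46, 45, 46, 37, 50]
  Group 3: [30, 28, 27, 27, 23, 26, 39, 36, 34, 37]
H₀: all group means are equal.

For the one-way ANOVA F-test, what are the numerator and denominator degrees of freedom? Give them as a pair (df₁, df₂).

k = 3 groups, N = 27 total
df = (k−1, N−k) = (3−1, 27−3) = (2, 24)

degrees of freedom = [2, 24]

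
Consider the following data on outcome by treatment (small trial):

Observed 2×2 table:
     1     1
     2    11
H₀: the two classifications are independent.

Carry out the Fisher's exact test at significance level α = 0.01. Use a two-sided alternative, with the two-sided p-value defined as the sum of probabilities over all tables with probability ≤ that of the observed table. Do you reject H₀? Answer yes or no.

Margins: r₁=2, r₂=13, c₁=3, c₂=12, n=15
p_obs = C(2,1)·C(13,2)/C(15,3); sum pmf over tables with pmf ≤ p_obs
p-value (two-sided) = 0.37143
At α=0.01: p ≥ α → fail to reject H₀

reject H₀: no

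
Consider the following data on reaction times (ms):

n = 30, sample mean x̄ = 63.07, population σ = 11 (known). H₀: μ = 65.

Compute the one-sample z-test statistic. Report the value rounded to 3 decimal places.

SE = σ/√n = 11/√30 = 2.0083
z = (x̄−μ₀)/SE = (63.07−65)/2.0083 = -0.9610

test statistic = -0.961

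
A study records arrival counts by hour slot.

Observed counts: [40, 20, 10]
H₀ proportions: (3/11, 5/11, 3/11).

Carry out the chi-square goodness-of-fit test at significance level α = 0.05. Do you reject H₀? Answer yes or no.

n = 70; E_i = n·p_i = [19.09, 31.82, 19.09]
χ² = (40−19.09)²/19.09 + (20−31.82)²/31.82 + (10−19.09)²/19.09 = 31.6190
df = 2
p-value (upper-tail) = 0.00000
At α=0.05: p < α → reject H₀

reject H₀: yes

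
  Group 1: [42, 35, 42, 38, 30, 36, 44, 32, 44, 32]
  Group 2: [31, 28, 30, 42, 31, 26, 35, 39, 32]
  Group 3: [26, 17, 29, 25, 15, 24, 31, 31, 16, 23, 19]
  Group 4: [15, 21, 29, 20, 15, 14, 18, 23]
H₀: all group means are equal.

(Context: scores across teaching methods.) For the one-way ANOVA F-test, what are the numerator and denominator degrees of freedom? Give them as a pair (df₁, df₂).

k = 4 groups, N = 38 total
df = (k−1, N−k) = (4−1, 38−4) = (3, 34)

degrees of freedom = [3, 34]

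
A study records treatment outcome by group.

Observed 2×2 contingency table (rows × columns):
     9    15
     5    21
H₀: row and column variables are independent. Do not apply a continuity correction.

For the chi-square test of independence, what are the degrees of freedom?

df = (r−1)(c−1) = (2−1)·(2−1) = 1

degrees of freedom = 1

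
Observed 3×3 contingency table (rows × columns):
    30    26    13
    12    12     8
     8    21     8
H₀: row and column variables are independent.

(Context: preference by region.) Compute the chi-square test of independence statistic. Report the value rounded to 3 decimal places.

test statistic = 5.916

Row totals [69, 32, 37], col totals [50, 59, 29], n=138
χ² = (30−25.00)²/25.00 + (26−29.50)²/29.50 + (13−14.50)²/14.50 + (12−11.59)²/11.59 + (12−13.68)²/13.68 + (8−6.72)²/6.72 + (8−13.41)²/13.41 + (21−15.82)²/15.82 + (8−7.78)²/7.78 = 5.9164
df = 4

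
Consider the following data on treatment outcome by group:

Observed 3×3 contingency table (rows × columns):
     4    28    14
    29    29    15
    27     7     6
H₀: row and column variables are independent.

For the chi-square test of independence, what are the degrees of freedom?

df = (r−1)(c−1) = (3−1)·(3−1) = 4

degrees of freedom = 4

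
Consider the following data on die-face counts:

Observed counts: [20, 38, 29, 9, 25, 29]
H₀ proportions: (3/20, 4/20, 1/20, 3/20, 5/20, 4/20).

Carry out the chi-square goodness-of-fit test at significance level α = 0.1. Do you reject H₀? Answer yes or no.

reject H₀: yes

n = 150; E_i = n·p_i = [22.50, 30.00, 7.50, 22.50, 37.50, 30.00]
χ² = (20−22.50)²/22.50 + (38−30.00)²/30.00 + (29−7.50)²/7.50 + (9−22.50)²/22.50 + (25−37.50)²/37.50 + (29−30.00)²/30.00 = 76.3444
df = 5
p-value (upper-tail) = 0.00000
At α=0.1: p < α → reject H₀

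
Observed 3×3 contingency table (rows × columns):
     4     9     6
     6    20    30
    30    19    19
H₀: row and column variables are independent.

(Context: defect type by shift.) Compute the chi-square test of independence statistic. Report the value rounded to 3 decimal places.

Row totals [19, 56, 68], col totals [40, 48, 55], n=143
χ² = (4−5.31)²/5.31 + (9−6.38)²/6.38 + (6−7.31)²/7.31 + (6−15.66)²/15.66 + (20−18.80)²/18.80 + (30−21.54)²/21.54 + (30−19.02)²/19.02 + (19−22.83)²/22.83 + (19−26.15)²/26.15 = 19.9362
df = 4

test statistic = 19.936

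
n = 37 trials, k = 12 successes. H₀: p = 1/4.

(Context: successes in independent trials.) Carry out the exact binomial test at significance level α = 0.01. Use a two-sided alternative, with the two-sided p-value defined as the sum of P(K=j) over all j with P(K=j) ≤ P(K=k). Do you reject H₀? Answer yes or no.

reject H₀: no

Exact binomial: n=37, k=12, p₀=1/4=0.2500
P(X=j) = C(n,j)·p₀^j·(1−p₀)^(n−j); p = Σ P(X=j) over j with P(X=j) ≤ P(X=12)
p-value (two-sided) = 0.34117
At α=0.01: p ≥ α → fail to reject H₀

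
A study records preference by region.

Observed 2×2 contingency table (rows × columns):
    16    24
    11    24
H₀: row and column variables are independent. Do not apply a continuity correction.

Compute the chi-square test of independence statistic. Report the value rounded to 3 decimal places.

Row totals [40, 35], col totals [27, 48], n=75
χ² = (16−14.40)²/14.40 + (24−25.60)²/25.60 + (11−12.60)²/12.60 + (24−22.40)²/22.40 = 0.5952
df = 1

test statistic = 0.595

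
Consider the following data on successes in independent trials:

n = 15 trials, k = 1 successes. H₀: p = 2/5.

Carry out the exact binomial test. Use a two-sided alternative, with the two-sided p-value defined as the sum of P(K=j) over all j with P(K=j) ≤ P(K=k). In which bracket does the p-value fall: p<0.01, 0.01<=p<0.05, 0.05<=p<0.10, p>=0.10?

p-value bracket: p<0.01

Exact binomial: n=15, k=1, p₀=2/5=0.4000
P(X=j) = C(n,j)·p₀^j·(1−p₀)^(n−j); p = Σ P(X=j) over j with P(X=j) ≤ P(X=1)
p-value (two-sided) = 0.00710
→ bracket: p<0.01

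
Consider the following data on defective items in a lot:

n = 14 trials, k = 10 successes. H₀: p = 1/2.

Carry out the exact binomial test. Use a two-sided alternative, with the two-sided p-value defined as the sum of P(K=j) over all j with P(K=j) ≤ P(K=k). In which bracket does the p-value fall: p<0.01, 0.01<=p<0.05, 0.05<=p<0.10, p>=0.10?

p-value bracket: p>=0.10

Exact binomial: n=14, k=10, p₀=1/2=0.5000
P(X=j) = C(n,j)·p₀^j·(1−p₀)^(n−j); p = Σ P(X=j) over j with P(X=j) ≤ P(X=10)
p-value (two-sided) = 0.17957
→ bracket: p>=0.10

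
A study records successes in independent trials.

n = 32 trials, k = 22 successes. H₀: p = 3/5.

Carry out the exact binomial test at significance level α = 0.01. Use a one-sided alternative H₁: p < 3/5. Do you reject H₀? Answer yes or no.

Exact binomial: n=32, k=22, p₀=3/5=0.6000
P(X≤22) from Σ C(n,i)·p₀^i·(1−p₀)^(n−i)
p-value (one-sided, H₁ less) = 0.88445
At α=0.01: p ≥ α → fail to reject H₀

reject H₀: no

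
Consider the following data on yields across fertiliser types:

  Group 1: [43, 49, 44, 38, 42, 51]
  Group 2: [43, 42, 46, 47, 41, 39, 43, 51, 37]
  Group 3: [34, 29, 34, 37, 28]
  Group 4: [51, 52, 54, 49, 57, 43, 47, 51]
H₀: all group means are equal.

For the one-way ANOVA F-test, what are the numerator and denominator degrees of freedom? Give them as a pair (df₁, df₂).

k = 4 groups, N = 28 total
df = (k−1, N−k) = (4−1, 28−4) = (3, 24)

degrees of freedom = [3, 24]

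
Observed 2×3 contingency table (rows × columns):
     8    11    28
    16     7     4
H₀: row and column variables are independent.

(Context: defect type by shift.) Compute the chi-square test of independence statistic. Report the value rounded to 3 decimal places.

test statistic = 17.423

Row totals [47, 27], col totals [24, 18, 32], n=74
χ² = (8−15.24)²/15.24 + (11−11.43)²/11.43 + (28−20.32)²/20.32 + (16−8.76)²/8.76 + (7−6.57)²/6.57 + (4−11.68)²/11.68 = 17.4228
df = 2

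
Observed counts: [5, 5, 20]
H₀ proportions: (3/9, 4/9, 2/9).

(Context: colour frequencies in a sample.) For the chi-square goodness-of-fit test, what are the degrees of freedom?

degrees of freedom = 2

df = k − 1 = 3 − 1 = 2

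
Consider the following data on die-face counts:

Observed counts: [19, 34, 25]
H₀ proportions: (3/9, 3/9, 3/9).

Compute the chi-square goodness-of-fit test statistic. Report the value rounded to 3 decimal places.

test statistic = 4.385

n = 78; E_i = n·p_i = [26.00, 26.00, 26.00]
χ² = (19−26.00)²/26.00 + (34−26.00)²/26.00 + (25−26.00)²/26.00 = 4.3846
df = 2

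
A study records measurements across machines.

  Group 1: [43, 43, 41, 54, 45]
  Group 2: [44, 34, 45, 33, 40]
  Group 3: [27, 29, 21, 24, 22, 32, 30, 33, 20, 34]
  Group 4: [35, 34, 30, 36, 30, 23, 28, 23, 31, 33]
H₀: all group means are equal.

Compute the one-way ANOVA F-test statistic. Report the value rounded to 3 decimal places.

test statistic = 17.722

Group means [45.20, 39.20, 27.20, 30.30], grand mean 33.233
SSB = Σnᵢ(x̄ᵢ−x̄)² = 1344.067; SSW = ΣΣ(x−x̄ᵢ)² = 657.300
MSB = 1344.067/3 = 448.0222; MSW = 657.300/26 = 25.2808
F = MSB/MSW = 17.7219
df = (3, 26)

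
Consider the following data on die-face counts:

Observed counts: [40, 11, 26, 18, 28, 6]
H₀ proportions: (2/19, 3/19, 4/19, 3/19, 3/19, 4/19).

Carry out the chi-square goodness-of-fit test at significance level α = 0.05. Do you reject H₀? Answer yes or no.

n = 129; E_i = n·p_i = [13.58, 20.37, 27.16, 20.37, 20.37, 27.16]
χ² = (40−13.58)²/13.58 + (11−20.37)²/20.37 + (26−27.16)²/27.16 + (18−20.37)²/20.37 + (28−20.37)²/20.37 + (6−27.16)²/27.16 = 75.3850
df = 5
p-value (upper-tail) = 0.00000
At α=0.05: p < α → reject H₀

reject H₀: yes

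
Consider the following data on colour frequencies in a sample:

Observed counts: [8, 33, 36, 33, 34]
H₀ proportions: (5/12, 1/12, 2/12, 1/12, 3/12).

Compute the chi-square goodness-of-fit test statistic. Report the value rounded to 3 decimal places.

test statistic = 124.678

n = 144; E_i = n·p_i = [60.00, 12.00, 24.00, 12.00, 36.00]
χ² = (8−60.00)²/60.00 + (33−12.00)²/12.00 + (36−24.00)²/24.00 + (33−12.00)²/12.00 + (34−36.00)²/36.00 = 124.6778
df = 4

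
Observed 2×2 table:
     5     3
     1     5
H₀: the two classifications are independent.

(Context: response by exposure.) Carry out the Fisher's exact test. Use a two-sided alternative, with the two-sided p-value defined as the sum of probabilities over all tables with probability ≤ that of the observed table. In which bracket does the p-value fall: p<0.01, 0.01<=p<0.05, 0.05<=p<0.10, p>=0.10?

Margins: r₁=8, r₂=6, c₁=6, c₂=8, n=14
p_obs = C(8,5)·C(6,1)/C(14,6); sum pmf over tables with pmf ≤ p_obs
p-value (two-sided) = 0.13753
→ bracket: p>=0.10

p-value bracket: p>=0.10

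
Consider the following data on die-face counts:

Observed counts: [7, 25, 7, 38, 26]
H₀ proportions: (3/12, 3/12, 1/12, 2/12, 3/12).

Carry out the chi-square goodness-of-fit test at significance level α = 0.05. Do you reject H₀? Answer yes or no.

n = 103; E_i = n·p_i = [25.75, 25.75, 8.58, 17.17, 25.75]
χ² = (7−25.75)²/25.75 + (25−25.75)²/25.75 + (7−8.58)²/8.58 + (38−17.17)²/17.17 + (26−25.75)²/25.75 = 39.2524
df = 4
p-value (upper-tail) = 0.00000
At α=0.05: p < α → reject H₀

reject H₀: yes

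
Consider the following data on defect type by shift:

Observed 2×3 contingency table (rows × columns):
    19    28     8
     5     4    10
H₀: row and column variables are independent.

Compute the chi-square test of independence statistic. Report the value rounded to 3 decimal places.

Row totals [55, 19], col totals [24, 32, 18], n=74
χ² = (19−17.84)²/17.84 + (28−23.78)²/23.78 + (8−13.38)²/13.38 + (5−6.16)²/6.16 + (4−8.22)²/8.22 + (10−4.62)²/4.62 = 11.6272
df = 2

test statistic = 11.627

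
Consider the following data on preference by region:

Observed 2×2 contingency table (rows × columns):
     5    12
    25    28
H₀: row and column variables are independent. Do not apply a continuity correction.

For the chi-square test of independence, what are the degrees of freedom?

degrees of freedom = 1

df = (r−1)(c−1) = (2−1)·(2−1) = 1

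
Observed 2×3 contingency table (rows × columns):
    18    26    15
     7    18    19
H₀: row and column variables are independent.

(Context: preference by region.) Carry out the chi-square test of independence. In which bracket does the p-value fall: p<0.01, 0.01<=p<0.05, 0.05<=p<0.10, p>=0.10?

p-value bracket: 0.05<=p<0.10

Row totals [59, 44], col totals [25, 44, 34], n=103
χ² = (18−14.32)²/14.32 + (26−25.20)²/25.20 + (15−19.48)²/19.48 + (7−10.68)²/10.68 + (18−18.80)²/18.80 + (19−14.52)²/14.52 = 4.6799
df = 2
p-value (upper-tail) = 0.09633
→ bracket: 0.05<=p<0.10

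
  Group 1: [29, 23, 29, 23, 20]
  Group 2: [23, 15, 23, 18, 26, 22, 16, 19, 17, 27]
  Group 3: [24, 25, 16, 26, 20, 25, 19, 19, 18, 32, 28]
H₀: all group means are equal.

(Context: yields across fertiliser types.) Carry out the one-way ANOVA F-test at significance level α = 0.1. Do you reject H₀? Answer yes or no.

reject H₀: no

Group means [24.80, 20.60, 22.91], grand mean 22.385
SSB = Σnᵢ(x̄ᵢ−x̄)² = 64.045; SSW = ΣΣ(x−x̄ᵢ)² = 462.109
MSB = 64.045/2 = 32.0224; MSW = 462.109/23 = 20.0917
F = MSB/MSW = 1.5938
df = (2, 23)
p-value (upper-tail) = 0.22478
At α=0.1: p ≥ α → fail to reject H₀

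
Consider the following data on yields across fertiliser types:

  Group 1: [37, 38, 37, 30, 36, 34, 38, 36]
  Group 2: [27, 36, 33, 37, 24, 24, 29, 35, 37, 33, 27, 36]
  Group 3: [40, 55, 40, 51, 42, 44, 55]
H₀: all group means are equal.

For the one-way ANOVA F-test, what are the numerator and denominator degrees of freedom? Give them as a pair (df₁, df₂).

degrees of freedom = [2, 24]

k = 3 groups, N = 27 total
df = (k−1, N−k) = (3−1, 27−3) = (2, 24)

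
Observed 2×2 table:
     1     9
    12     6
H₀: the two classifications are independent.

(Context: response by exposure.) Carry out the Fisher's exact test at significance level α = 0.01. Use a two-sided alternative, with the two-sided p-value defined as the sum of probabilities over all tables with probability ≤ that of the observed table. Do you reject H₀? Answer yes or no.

reject H₀: yes

Margins: r₁=10, r₂=18, c₁=13, c₂=15, n=28
p_obs = C(10,1)·C(18,12)/C(28,13); sum pmf over tables with pmf ≤ p_obs
p-value (two-sided) = 0.00603
At α=0.01: p < α → reject H₀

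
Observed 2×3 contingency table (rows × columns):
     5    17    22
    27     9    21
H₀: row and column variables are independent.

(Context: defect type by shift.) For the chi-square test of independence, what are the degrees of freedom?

degrees of freedom = 2

df = (r−1)(c−1) = (2−1)·(3−1) = 2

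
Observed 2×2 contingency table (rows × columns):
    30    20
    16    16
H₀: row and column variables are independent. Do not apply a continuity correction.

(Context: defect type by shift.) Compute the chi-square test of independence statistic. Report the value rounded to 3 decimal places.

Row totals [50, 32], col totals [46, 36], n=82
χ² = (30−28.05)²/28.05 + (20−21.95)²/21.95 + (16−17.95)²/17.95 + (16−14.05)²/14.05 = 0.7923
df = 1

test statistic = 0.792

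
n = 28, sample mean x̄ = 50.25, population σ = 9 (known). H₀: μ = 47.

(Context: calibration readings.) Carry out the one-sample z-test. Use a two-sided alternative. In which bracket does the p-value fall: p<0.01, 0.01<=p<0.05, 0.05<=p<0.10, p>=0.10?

p-value bracket: 0.05<=p<0.10

SE = σ/√n = 9/√28 = 1.7008
z = (x̄−μ₀)/SE = (50.25−47)/1.7008 = 1.9108
p-value (two-sided) = 0.05603
→ bracket: 0.05<=p<0.10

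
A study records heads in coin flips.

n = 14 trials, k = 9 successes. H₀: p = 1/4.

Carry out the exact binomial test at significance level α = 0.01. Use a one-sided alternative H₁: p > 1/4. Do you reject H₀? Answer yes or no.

Exact binomial: n=14, k=9, p₀=1/4=0.2500
P(X≥9) from Σ C(n,i)·p₀^i·(1−p₀)^(n−i)
p-value (one-sided, H₁ greater) = 0.00215
At α=0.01: p < α → reject H₀

reject H₀: yes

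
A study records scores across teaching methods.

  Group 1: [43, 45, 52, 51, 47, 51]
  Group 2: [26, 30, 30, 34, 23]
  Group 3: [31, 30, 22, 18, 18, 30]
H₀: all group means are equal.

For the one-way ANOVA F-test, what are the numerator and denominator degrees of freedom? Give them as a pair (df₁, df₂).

degrees of freedom = [2, 14]

k = 3 groups, N = 17 total
df = (k−1, N−k) = (3−1, 17−3) = (2, 14)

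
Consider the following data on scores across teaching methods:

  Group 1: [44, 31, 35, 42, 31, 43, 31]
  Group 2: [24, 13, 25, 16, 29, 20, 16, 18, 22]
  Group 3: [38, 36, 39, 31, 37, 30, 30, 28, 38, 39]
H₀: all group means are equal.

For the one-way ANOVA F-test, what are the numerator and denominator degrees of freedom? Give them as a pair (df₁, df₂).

k = 3 groups, N = 26 total
df = (k−1, N−k) = (3−1, 26−3) = (2, 23)

degrees of freedom = [2, 23]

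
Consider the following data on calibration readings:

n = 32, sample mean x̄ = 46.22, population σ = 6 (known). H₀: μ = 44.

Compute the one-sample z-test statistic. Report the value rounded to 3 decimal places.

SE = σ/√n = 6/√32 = 1.0607
z = (x̄−μ₀)/SE = (46.22−44)/1.0607 = 2.0930

test statistic = 2.093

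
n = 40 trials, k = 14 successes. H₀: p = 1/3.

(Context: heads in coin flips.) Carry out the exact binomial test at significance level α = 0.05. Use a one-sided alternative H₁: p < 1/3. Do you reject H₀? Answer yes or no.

Exact binomial: n=40, k=14, p₀=1/3=0.3333
P(X≤14) from Σ C(n,i)·p₀^i·(1−p₀)^(n−i)
p-value (one-sided, H₁ less) = 0.65782
At α=0.05: p ≥ α → fail to reject H₀

reject H₀: no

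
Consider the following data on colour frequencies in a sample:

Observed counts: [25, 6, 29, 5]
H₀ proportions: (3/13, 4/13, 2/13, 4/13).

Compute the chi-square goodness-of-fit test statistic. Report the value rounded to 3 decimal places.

n = 65; E_i = n·p_i = [15.00, 20.00, 10.00, 20.00]
χ² = (25−15.00)²/15.00 + (6−20.00)²/20.00 + (29−10.00)²/10.00 + (5−20.00)²/20.00 = 63.8167
df = 3

test statistic = 63.817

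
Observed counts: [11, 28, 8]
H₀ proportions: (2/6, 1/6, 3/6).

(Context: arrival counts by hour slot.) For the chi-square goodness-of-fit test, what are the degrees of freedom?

df = k − 1 = 3 − 1 = 2

degrees of freedom = 2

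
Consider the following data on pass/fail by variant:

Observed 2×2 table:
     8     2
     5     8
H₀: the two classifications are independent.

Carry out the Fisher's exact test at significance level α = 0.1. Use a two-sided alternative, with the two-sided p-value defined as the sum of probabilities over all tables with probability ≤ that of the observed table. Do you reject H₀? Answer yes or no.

Margins: r₁=10, r₂=13, c₁=13, c₂=10, n=23
p_obs = C(10,8)·C(13,5)/C(23,13); sum pmf over tables with pmf ≤ p_obs
p-value (two-sided) = 0.09030
At α=0.1: p < α → reject H₀

reject H₀: yes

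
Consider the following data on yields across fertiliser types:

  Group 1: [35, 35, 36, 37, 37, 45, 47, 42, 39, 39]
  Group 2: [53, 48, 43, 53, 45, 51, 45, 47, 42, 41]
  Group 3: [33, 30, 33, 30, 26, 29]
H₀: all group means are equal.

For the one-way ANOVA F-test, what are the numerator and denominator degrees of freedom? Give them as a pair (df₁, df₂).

k = 3 groups, N = 26 total
df = (k−1, N−k) = (3−1, 26−3) = (2, 23)

degrees of freedom = [2, 23]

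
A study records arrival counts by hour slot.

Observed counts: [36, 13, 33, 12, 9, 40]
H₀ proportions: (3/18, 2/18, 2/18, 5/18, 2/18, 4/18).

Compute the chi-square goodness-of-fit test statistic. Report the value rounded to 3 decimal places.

n = 143; E_i = n·p_i = [23.83, 15.89, 15.89, 39.72, 15.89, 31.78]
χ² = (36−23.83)²/23.83 + (13−15.89)²/15.89 + (33−15.89)²/15.89 + (12−39.72)²/39.72 + (9−15.89)²/15.89 + (40−31.78)²/31.78 = 49.6252
df = 5

test statistic = 49.625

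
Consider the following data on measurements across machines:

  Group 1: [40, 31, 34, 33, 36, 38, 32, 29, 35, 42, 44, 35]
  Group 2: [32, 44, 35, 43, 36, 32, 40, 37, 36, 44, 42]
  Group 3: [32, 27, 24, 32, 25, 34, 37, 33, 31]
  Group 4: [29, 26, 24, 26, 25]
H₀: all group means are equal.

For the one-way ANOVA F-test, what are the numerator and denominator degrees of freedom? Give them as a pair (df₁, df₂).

degrees of freedom = [3, 33]

k = 4 groups, N = 37 total
df = (k−1, N−k) = (4−1, 37−4) = (3, 33)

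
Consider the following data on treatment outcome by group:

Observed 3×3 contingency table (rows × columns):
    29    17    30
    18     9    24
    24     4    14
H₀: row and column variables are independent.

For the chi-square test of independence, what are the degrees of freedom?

df = (r−1)(c−1) = (3−1)·(3−1) = 4

degrees of freedom = 4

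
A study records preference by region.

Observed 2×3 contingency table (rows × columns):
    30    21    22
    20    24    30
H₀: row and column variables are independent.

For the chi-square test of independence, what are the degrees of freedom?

df = (r−1)(c−1) = (2−1)·(3−1) = 2

degrees of freedom = 2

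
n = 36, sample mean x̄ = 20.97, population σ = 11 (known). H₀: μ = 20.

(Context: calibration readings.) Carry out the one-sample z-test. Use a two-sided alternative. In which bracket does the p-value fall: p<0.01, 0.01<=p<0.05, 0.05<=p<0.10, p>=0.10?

p-value bracket: p>=0.10

SE = σ/√n = 11/√36 = 1.8333
z = (x̄−μ₀)/SE = (20.97−20)/1.8333 = 0.5291
p-value (two-sided) = 0.59674
→ bracket: p>=0.10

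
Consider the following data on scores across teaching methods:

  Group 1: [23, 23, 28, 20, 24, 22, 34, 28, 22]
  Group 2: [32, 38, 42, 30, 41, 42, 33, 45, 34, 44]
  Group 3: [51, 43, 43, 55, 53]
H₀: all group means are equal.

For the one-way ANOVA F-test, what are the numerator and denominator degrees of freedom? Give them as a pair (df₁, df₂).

k = 3 groups, N = 24 total
df = (k−1, N−k) = (3−1, 24−3) = (2, 21)

degrees of freedom = [2, 21]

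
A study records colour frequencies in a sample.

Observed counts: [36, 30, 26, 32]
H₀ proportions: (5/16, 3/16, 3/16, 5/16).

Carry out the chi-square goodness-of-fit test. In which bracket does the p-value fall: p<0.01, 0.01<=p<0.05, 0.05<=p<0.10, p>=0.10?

n = 124; E_i = n·p_i = [38.75, 23.25, 23.25, 38.75]
χ² = (36−38.75)²/38.75 + (30−23.25)²/23.25 + (26−23.25)²/23.25 + (32−38.75)²/38.75 = 3.6559
df = 3
p-value (upper-tail) = 0.30110
→ bracket: p>=0.10

p-value bracket: p>=0.10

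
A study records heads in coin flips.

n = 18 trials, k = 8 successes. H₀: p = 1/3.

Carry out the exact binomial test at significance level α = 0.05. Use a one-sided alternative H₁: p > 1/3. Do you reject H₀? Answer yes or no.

Exact binomial: n=18, k=8, p₀=1/3=0.3333
P(X≥8) from Σ C(n,i)·p₀^i·(1−p₀)^(n−i)
p-value (one-sided, H₁ greater) = 0.22326
At α=0.05: p ≥ α → fail to reject H₀

reject H₀: no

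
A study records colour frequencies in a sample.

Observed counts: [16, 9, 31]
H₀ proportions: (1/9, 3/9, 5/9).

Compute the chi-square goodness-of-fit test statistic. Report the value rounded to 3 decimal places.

test statistic = 20.371

n = 56; E_i = n·p_i = [6.22, 18.67, 31.11]
χ² = (16−6.22)²/6.22 + (9−18.67)²/18.67 + (31−31.11)²/31.11 = 20.3714
df = 2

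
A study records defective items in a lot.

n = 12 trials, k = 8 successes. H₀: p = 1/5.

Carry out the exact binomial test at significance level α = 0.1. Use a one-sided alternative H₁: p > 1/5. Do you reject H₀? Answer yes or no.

reject H₀: yes

Exact binomial: n=12, k=8, p₀=1/5=0.2000
P(X≥8) from Σ C(n,i)·p₀^i·(1−p₀)^(n−i)
p-value (one-sided, H₁ greater) = 0.00058
At α=0.1: p < α → reject H₀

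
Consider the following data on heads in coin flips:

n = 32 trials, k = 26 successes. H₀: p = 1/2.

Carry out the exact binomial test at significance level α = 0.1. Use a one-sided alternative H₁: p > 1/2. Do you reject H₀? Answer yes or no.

Exact binomial: n=32, k=26, p₀=1/2=0.5000
P(X≥26) from Σ C(n,i)·p₀^i·(1−p₀)^(n−i)
p-value (one-sided, H₁ greater) = 0.00027
At α=0.1: p < α → reject H₀

reject H₀: yes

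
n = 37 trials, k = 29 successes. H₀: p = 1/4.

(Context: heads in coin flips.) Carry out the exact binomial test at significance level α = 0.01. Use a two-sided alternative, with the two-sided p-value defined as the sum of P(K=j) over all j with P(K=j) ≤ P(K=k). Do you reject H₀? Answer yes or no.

Exact binomial: n=37, k=29, p₀=1/4=0.2500
P(X=j) = C(n,j)·p₀^j·(1−p₀)^(n−j); p = Σ P(X=j) over j with P(X=j) ≤ P(X=29)
p-value (two-sided) = 0.00000
At α=0.01: p < α → reject H₀

reject H₀: yes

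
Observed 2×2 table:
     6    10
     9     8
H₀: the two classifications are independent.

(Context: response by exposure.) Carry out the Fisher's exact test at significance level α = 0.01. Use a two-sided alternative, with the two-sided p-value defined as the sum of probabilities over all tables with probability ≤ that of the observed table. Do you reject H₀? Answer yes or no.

reject H₀: no

Margins: r₁=16, r₂=17, c₁=15, c₂=18, n=33
p_obs = C(16,6)·C(17,9)/C(33,15); sum pmf over tables with pmf ≤ p_obs
p-value (two-sided) = 0.49053
At α=0.01: p ≥ α → fail to reject H₀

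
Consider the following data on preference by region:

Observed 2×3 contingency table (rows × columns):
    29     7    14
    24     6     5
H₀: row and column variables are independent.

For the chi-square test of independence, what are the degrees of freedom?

degrees of freedom = 2

df = (r−1)(c−1) = (2−1)·(3−1) = 2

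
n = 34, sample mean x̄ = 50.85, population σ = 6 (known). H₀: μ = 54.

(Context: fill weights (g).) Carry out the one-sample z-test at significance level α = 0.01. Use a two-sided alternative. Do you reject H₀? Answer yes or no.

reject H₀: yes

SE = σ/√n = 6/√34 = 1.0290
z = (x̄−μ₀)/SE = (50.85−54)/1.0290 = -3.0612
p-value (two-sided) = 0.00220
At α=0.01: p < α → reject H₀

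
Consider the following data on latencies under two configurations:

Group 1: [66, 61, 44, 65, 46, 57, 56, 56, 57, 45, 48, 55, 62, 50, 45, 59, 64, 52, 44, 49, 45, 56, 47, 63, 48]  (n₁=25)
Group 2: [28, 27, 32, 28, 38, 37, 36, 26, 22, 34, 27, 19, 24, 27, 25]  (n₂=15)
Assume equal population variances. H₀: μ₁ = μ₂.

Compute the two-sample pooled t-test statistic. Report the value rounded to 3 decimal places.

test statistic = 11.336

x̄₁=53.600, s₁=7.314, n₁=25
x̄₂=28.667, s₂=5.602, n₂=15
s_p² = [24·7.314² + 14·5.602²]/38 = 45.3509
SE = √(s_p²·(1/25+1/15)) = 2.1994
t = (53.600−28.667)/2.1994 = 11.3363
df = 38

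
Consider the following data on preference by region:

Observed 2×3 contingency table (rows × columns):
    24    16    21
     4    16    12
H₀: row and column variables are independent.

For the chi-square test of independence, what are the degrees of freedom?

degrees of freedom = 2

df = (r−1)(c−1) = (2−1)·(3−1) = 2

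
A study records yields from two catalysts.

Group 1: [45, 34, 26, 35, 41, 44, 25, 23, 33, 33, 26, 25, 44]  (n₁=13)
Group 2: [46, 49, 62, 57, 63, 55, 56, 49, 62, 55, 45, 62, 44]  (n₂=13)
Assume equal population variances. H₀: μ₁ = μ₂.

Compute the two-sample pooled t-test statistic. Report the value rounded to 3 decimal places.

x̄₁=33.385, s₁=8.057, n₁=13
x̄₂=54.231, s₂=6.966, n₂=13
s_p² = [12·8.057² + 12·6.966²]/24 = 56.7244
SE = √(s_p²·(1/13+1/13)) = 2.9541
t = (33.385−54.231)/2.9541 = -7.0566
df = 24

test statistic = -7.057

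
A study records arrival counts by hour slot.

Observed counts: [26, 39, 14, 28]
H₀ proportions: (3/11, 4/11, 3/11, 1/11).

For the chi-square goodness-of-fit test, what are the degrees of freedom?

df = k − 1 = 4 − 1 = 3

degrees of freedom = 3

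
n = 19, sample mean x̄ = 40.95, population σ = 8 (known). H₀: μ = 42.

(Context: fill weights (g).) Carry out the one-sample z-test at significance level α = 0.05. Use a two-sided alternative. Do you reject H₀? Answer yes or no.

SE = σ/√n = 8/√19 = 1.8353
z = (x̄−μ₀)/SE = (40.95−42)/1.8353 = -0.5721
p-value (two-sided) = 0.56725
At α=0.05: p ≥ α → fail to reject H₀

reject H₀: no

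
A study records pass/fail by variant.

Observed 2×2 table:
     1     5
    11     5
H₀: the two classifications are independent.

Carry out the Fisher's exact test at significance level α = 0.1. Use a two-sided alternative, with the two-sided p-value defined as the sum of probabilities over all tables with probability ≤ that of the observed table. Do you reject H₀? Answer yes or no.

reject H₀: yes

Margins: r₁=6, r₂=16, c₁=12, c₂=10, n=22
p_obs = C(6,1)·C(16,11)/C(22,12); sum pmf over tables with pmf ≤ p_obs
p-value (two-sided) = 0.05573
At α=0.1: p < α → reject H₀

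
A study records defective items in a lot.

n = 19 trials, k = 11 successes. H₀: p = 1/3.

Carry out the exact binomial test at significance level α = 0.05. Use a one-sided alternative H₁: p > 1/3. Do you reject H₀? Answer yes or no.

reject H₀: yes

Exact binomial: n=19, k=11, p₀=1/3=0.3333
P(X≥11) from Σ C(n,i)·p₀^i·(1−p₀)^(n−i)
p-value (one-sided, H₁ greater) = 0.02407
At α=0.05: p < α → reject H₀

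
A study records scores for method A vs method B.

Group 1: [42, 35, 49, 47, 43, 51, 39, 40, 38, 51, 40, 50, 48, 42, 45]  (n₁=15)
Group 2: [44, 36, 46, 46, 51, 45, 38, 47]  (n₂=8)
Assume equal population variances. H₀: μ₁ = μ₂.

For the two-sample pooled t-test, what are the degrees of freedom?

df = n₁ + n₂ − 2 = 15 + 8 − 2 = 21

degrees of freedom = 21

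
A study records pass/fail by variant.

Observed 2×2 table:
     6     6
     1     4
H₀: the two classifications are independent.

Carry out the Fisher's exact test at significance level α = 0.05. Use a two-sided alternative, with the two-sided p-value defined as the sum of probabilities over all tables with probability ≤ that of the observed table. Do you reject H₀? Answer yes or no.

Margins: r₁=12, r₂=5, c₁=7, c₂=10, n=17
p_obs = C(12,6)·C(5,1)/C(17,7); sum pmf over tables with pmf ≤ p_obs
p-value (two-sided) = 0.33824
At α=0.05: p ≥ α → fail to reject H₀

reject H₀: no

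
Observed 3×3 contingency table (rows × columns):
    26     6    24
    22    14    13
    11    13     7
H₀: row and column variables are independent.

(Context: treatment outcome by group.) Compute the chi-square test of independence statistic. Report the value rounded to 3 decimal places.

test statistic = 12.531

Row totals [56, 49, 31], col totals [59, 33, 44], n=136
χ² = (26−24.29)²/24.29 + (6−13.59)²/13.59 + (24−18.12)²/18.12 + (22−21.26)²/21.26 + (14−11.89)²/11.89 + (13−15.85)²/15.85 + (11−13.45)²/13.45 + (13−7.52)²/7.52 + (7−10.03)²/10.03 = 12.5313
df = 4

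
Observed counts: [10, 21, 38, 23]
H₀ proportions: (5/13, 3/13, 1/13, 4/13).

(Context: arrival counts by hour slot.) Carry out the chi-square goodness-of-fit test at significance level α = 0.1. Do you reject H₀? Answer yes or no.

reject H₀: yes

n = 92; E_i = n·p_i = [35.38, 21.23, 7.08, 28.31]
χ² = (10−35.38)²/35.38 + (21−21.23)²/21.23 + (38−7.08)²/7.08 + (23−28.31)²/28.31 = 154.3288
df = 3
p-value (upper-tail) = 0.00000
At α=0.1: p < α → reject H₀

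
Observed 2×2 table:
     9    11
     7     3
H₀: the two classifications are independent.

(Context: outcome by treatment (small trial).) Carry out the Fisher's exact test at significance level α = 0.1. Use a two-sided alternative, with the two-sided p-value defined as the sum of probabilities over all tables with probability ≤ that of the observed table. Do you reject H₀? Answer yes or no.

Margins: r₁=20, r₂=10, c₁=16, c₂=14, n=30
p_obs = C(20,9)·C(10,7)/C(30,16); sum pmf over tables with pmf ≤ p_obs
p-value (two-sided) = 0.26024
At α=0.1: p ≥ α → fail to reject H₀

reject H₀: no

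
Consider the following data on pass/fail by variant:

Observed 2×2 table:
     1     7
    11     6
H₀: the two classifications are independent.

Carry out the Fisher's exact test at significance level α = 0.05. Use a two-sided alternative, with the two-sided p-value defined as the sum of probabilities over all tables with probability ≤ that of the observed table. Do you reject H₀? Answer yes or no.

reject H₀: yes

Margins: r₁=8, r₂=17, c₁=12, c₂=13, n=25
p_obs = C(8,1)·C(17,11)/C(25,12); sum pmf over tables with pmf ≤ p_obs
p-value (two-sided) = 0.03021
At α=0.05: p < α → reject H₀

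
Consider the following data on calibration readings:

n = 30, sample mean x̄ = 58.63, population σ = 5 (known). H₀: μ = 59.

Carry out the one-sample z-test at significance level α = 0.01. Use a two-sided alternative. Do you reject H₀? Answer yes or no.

reject H₀: no

SE = σ/√n = 5/√30 = 0.9129
z = (x̄−μ₀)/SE = (58.63−59)/0.9129 = -0.4053
p-value (two-sided) = 0.68525
At α=0.01: p ≥ α → fail to reject H₀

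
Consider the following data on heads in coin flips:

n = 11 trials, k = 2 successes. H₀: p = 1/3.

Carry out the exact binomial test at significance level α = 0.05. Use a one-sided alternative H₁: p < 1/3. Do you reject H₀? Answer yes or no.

Exact binomial: n=11, k=2, p₀=1/3=0.3333
P(X≤2) from Σ C(n,i)·p₀^i·(1−p₀)^(n−i)
p-value (one-sided, H₁ less) = 0.23411
At α=0.05: p ≥ α → fail to reject H₀

reject H₀: no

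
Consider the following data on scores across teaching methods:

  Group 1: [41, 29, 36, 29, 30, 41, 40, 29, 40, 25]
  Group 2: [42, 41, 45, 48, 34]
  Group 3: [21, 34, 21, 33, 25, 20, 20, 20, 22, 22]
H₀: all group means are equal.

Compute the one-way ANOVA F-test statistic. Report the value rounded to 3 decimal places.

Group means [34.00, 42.00, 23.80], grand mean 31.520
SSB = Σnᵢ(x̄ᵢ−x̄)² = 1206.640; SSW = ΣΣ(x−x̄ᵢ)² = 711.600
MSB = 1206.640/2 = 603.3200; MSW = 711.600/22 = 32.3455
F = MSB/MSW = 18.6524
df = (2, 22)

test statistic = 18.652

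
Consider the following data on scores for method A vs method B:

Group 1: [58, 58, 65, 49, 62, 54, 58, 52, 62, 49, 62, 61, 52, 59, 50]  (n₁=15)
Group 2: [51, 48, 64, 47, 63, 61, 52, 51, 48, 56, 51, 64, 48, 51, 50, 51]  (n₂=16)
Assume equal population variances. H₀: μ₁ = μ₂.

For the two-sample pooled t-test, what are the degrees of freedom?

degrees of freedom = 29

df = n₁ + n₂ − 2 = 15 + 16 − 2 = 29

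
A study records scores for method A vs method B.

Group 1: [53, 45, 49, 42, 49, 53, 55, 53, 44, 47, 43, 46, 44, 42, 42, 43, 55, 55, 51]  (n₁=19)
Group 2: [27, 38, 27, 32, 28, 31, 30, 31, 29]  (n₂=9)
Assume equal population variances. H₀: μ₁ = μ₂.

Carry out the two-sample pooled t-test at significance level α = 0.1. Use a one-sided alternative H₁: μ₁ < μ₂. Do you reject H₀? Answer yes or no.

x̄₁=47.947, s₁=4.927, n₁=19
x̄₂=30.333, s₂=3.391, n₂=9
s_p² = [18·4.927² + 8·3.391²]/26 = 20.3441
SE = √(s_p²·(1/19+1/9)) = 1.8252
t = (47.947−30.333)/1.8252 = 9.6507
df = 26
p-value (one-sided, H₁ less) = 1.00000
At α=0.1: p ≥ α → fail to reject H₀

reject H₀: no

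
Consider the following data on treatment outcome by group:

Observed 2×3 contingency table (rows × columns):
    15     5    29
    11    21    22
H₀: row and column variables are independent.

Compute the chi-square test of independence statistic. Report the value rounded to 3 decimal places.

test statistic = 11.206

Row totals [49, 54], col totals [26, 26, 51], n=103
χ² = (15−12.37)²/12.37 + (5−12.37)²/12.37 + (29−24.26)²/24.26 + (11−13.63)²/13.63 + (21−13.63)²/13.63 + (22−26.74)²/26.74 = 11.2060
df = 2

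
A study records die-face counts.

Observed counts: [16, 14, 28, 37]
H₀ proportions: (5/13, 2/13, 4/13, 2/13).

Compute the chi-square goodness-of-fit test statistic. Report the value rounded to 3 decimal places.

test statistic = 45.906

n = 95; E_i = n·p_i = [36.54, 14.62, 29.23, 14.62]
χ² = (16−36.54)²/36.54 + (14−14.62)²/14.62 + (28−29.23)²/29.23 + (37−14.62)²/14.62 = 45.9063
df = 3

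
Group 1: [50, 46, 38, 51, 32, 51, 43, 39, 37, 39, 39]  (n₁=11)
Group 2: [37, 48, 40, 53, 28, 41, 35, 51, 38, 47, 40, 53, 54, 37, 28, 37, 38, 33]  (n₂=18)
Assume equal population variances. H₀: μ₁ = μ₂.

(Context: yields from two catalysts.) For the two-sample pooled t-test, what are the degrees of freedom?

df = n₁ + n₂ − 2 = 11 + 18 − 2 = 27

degrees of freedom = 27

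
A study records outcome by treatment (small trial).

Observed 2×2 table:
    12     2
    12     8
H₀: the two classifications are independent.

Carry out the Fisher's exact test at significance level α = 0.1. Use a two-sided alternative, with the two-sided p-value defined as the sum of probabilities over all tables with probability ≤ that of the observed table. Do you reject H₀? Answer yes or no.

Margins: r₁=14, r₂=20, c₁=24, c₂=10, n=34
p_obs = C(14,12)·C(20,12)/C(34,24); sum pmf over tables with pmf ≤ p_obs
p-value (two-sided) = 0.14126
At α=0.1: p ≥ α → fail to reject H₀

reject H₀: no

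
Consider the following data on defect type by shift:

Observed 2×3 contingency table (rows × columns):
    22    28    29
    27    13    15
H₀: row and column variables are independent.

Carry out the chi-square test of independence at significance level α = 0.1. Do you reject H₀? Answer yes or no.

Row totals [79, 55], col totals [49, 41, 44], n=134
χ² = (22−28.89)²/28.89 + (28−24.17)²/24.17 + (29−25.94)²/25.94 + (27−20.11)²/20.11 + (13−16.83)²/16.83 + (15−18.06)²/18.06 = 6.3580
df = 2
p-value (upper-tail) = 0.04163
At α=0.1: p < α → reject H₀

reject H₀: yes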